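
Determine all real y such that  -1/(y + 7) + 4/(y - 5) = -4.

Multiply both sides by (y + 7)(y - 5):
-(y - 5) + 4(y + 7) = -4(y + 7)(y - 5).
Expand and collect terms: -4y^2 - 11y + 107 = 0.
By the quadratic formula, y = (11 +/- sqrt(1833)) / -8, so y ~= -6.7267 or y ~= 3.9767.
Neither value makes a denominator zero (y != -7, y != 5), so both are valid.

y = -6.7267 or y = 3.9767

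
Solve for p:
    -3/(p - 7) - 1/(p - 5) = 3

p = 4.4514 or p = 6.2153

Multiply both sides by (p - 7)(p - 5):
-3(p - 5) - (p - 7) = 3(p - 7)(p - 5).
Expand and collect terms: 3p² - 32p + 83 = 0.
By the quadratic formula, p = (32 ± √28) / 6, so p ≈ 6.2153 or p ≈ 4.4514.
Neither value makes a denominator zero (p ≠ 7, p ≠ 5), so both are valid.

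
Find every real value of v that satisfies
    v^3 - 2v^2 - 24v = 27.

v = -3 or v = -1.4051 or v = 6.4051

Rearrange: v^3 - 2v^2 - 24v - 27 = 0.
Possible rational roots are divisors of -27. Testing v = -3 gives 0, so (v + 3) is a factor.
Divide: v^3 - 2v^2 - 24v - 27 = (v + 3)(v^2 - 5v - 9).
Apply the quadratic formula to v^2 - 5v - 9 = 0: v = (5 +/- sqrt(61))/2, i.e. v ~= 6.4051 or v ~= -1.4051.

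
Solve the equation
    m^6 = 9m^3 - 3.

m = 0.7025 or m = 2.053

Let u = m^3. The equation becomes u^2 - 9u + 3 = 0.
By the quadratic formula, u = sqrt(69)/2 + 9/2 or u = 9/2 - sqrt(69)/2.
m^3 = sqrt(69)/2 + 9/2 gives m = (sqrt(69)/2 + 9/2)^(1/3) ~= 2.053.
m^3 = 9/2 - sqrt(69)/2 gives m = (9/2 - sqrt(69)/2)^(1/3) ~= 0.7025.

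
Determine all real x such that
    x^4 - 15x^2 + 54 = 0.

x = -3 or x = -2.4495 or x = 2.4495 or x = 3

Let u = x^2. The equation becomes u^2 - 15u + 54 = 0.
Factor: (u - 9)(u - 6) = 0, so u = 9 or u = 6.
x^2 = 9 gives x = +/-3.
x^2 = 6 gives x = +/-sqrt(6) ~= +/-2.4495.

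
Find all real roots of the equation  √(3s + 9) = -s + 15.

Square both sides: 3s + 9 = (-s + 15)².
Expand and rearrange: s² - 33s + 216 = 0.
Solving gives s = 24 or s = 9.
Check each candidate in the original equation:
  s = 24: √(81) = 9, while -s + 15 = -9 — extraneous.
  s = 9: √(36) = 6, while -s + 15 = 6 — valid.

s = 9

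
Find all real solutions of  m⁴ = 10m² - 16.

m = -2.8284 or m = -1.4142 or m = 1.4142 or m = 2.8284

Let u = m². The equation becomes u² - 10u + 16 = 0.
Factor: (u - 8)(u - 2) = 0, so u = 8 or u = 2.
m² = 8 gives m = ±2·√(2) ≈ ±2.8284.
m² = 2 gives m = ±√(2) ≈ ±1.4142.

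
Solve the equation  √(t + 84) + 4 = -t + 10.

Isolate the radical: √(t + 84) = -t + 6.
Square both sides: t + 84 = (-t + 6)².
Expand and rearrange: t² - 13t - 48 = 0.
Solving gives t = 16 or t = -3.
Check each candidate in the original equation:
  t = 16: √(100) = 10, while -t + 6 = -10 — extraneous.
  t = -3: √(81) = 9, while -t + 6 = 9 — valid.

t = -3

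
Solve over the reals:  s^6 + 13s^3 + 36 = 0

Let u = s^3. The equation becomes u^2 + 13u + 36 = 0.
Factor: (u + 9)(u + 4) = 0, so u = -9 or u = -4.
s^3 = -9 gives s = -(9)^(1/3) ~= -2.0801.
s^3 = -4 gives s = -(4)^(1/3) ~= -1.5874.

s = -2.0801 or s = -1.5874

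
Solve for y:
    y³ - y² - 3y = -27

Rearrange: y³ - y² - 3y + 27 = 0.
Possible rational roots are divisors of 27. Testing y = -3 gives 0, so (y + 3) is a factor.
Divide: y³ - y² - 3y + 27 = (y + 3)(y² - 4y + 9).
The quadratic y² - 4y + 9 has discriminant -20 < 0, so no further real roots.

y = -3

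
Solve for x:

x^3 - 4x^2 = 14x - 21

Rearrange: x^3 - 4x^2 - 14x + 21 = 0.
Possible rational roots are divisors of 21. Testing x = -3 gives 0, so (x + 3) is a factor.
Divide: x^3 - 4x^2 - 14x + 21 = (x + 3)(x^2 - 7x + 7).
Apply the quadratic formula to x^2 - 7x + 7 = 0: x = (7 +/- sqrt(21))/2, i.e. x ~= 5.7913 or x ~= 1.2087.

x = -3 or x = 1.2087 or x = 5.7913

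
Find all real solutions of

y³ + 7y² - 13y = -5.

Rearrange: y³ + 7y² - 13y + 5 = 0.
Possible rational roots are divisors of 5. Testing y = 1 gives 0, so (y - 1) is a factor.
Divide: y³ + 7y² - 13y + 5 = (y - 1)(y² + 8y - 5).
Apply the quadratic formula to y² + 8y - 5 = 0: y = (-8 ± √84)/2, i.e. y ≈ 0.5826 or y ≈ -8.5826.

y = -8.5826 or y = 0.5826 or y = 1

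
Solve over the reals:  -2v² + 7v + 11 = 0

v = -1.1762 or v = 4.6762

Discriminant: (7)² − 4·(-2)·11 = 137.
Quadratic formula: v = (-7 ± √137) / (-4).
So v = 7/4 - √(137)/4 ≈ -1.1762 or v = 7/4 + √(137)/4 ≈ 4.6762.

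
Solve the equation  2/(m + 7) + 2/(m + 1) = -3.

m = -7.7398 or m = -1.5935

Multiply both sides by (m + 7)(m + 1):
2(m + 1) + 2(m + 7) = -3(m + 7)(m + 1).
Expand and collect terms: -3m² - 28m - 37 = 0.
By the quadratic formula, m = (28 ± √340) / -6, so m ≈ -7.7398 or m ≈ -1.5935.
Neither value makes a denominator zero (m ≠ -7, m ≠ -1), so both are valid.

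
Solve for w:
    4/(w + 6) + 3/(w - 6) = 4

w = -5.0635 or w = 6.8135

Multiply both sides by (w + 6)(w - 6):
4(w - 6) + 3(w + 6) = 4(w + 6)(w - 6).
Expand and collect terms: 4w² - 7w - 138 = 0.
By the quadratic formula, w = (7 ± √2257) / 8, so w ≈ 6.8135 or w ≈ -5.0635.
Neither value makes a denominator zero (w ≠ -6, w ≠ 6), so both are valid.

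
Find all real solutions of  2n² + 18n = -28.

Bring every term to one side: 2n² + 18n + 28 = 0.
Factor: 2(n + 2)(n + 7) = 0.
So n = -2 or n = -7.

n = -7 or n = -2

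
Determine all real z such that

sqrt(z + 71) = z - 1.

Square both sides: z + 71 = (z - 1)^2.
Expand and rearrange: z^2 - 3z - 70 = 0.
Solving gives z = 10 or z = -7.
Check each candidate in the original equation:
  z = 10: sqrt(81) = 9, while z - 1 = 9 — valid.
  z = -7: sqrt(64) = 8, while z - 1 = -8 — extraneous.

z = 10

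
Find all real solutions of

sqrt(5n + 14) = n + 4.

n = -2 or n = -1

Square both sides: 5n + 14 = (n + 4)^2.
Expand and rearrange: n^2 + 3n + 2 = 0.
Solving gives n = -1 or n = -2.
Check each candidate in the original equation:
  n = -1: sqrt(9) = 3, while n + 4 = 3 — valid.
  n = -2: sqrt(4) = 2, while n + 4 = 2 — valid.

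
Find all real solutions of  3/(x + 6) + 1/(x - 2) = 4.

Multiply both sides by (x + 6)(x - 2):
3(x - 2) + (x + 6) = 4(x + 6)(x - 2).
Expand and collect terms: 4x² + 12x - 48 = 0.
By the quadratic formula, x = (-12 ± √912) / 8, so x ≈ 2.2749 or x ≈ -5.2749.
Neither value makes a denominator zero (x ≠ -6, x ≠ 2), so both are valid.

x = -5.2749 or x = 2.2749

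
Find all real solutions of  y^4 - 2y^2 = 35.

Let u = y^2. The equation becomes u^2 - 2u - 35 = 0.
Factor: (u - 7)(u + 5) = 0, so u = 7 or u = -5.
y^2 = 7 gives y = +/-sqrt(7) ~= +/-2.6458.
y^2 = -5 < 0 has no real solution.

y = -2.6458 or y = 2.6458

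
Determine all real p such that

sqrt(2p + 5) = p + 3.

Square both sides: 2p + 5 = (p + 3)^2.
Expand and rearrange: p^2 + 4p + 4 = 0.
This gives the repeated root p = -2.
Check in the original equation:
  p = -2: sqrt(1) = 1, while p + 3 = 1 — valid.

p = -2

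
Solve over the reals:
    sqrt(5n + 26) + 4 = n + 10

Isolate the radical: sqrt(5n + 26) = n + 6.
Square both sides: 5n + 26 = (n + 6)^2.
Expand and rearrange: n^2 + 7n + 10 = 0.
Solving gives n = -2 or n = -5.
Check each candidate in the original equation:
  n = -2: sqrt(16) = 4, while n + 6 = 4 — valid.
  n = -5: sqrt(1) = 1, while n + 6 = 1 — valid.

n = -5 or n = -2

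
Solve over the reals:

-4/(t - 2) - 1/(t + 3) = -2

Multiply both sides by (t - 2)(t + 3):
-4(t + 3) - (t - 2) = -2(t - 2)(t + 3).
Expand and collect terms: -2t² + 3t + 22 = 0.
By the quadratic formula, t = (-3 ± √185) / -4, so t ≈ -2.6504 or t ≈ 4.1504.
Neither value makes a denominator zero (t ≠ 2, t ≠ -3), so both are valid.

t = -2.6504 or t = 4.1504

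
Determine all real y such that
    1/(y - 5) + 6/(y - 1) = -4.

y = -0.5705 or y = 4.8205

Multiply both sides by (y - 5)(y - 1):
(y - 1) + 6(y - 5) = -4(y - 5)(y - 1).
Expand and collect terms: -4y^2 + 17y + 11 = 0.
By the quadratic formula, y = (-17 +/- sqrt(465)) / -8, so y ~= -0.5705 or y ~= 4.8205.
Neither value makes a denominator zero (y != 5, y != 1), so both are valid.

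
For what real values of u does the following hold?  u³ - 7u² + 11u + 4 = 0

u = -0.3028 or u = 3.3028 or u = 4

Possible rational roots are divisors of 4. Testing u = 4 gives 0, so (u - 4) is a factor.
Divide: u³ - 7u² + 11u + 4 = (u - 4)(u² - 3u - 1).
Apply the quadratic formula to u² - 3u - 1 = 0: u = (3 ± √13)/2, i.e. u ≈ 3.3028 or u ≈ -0.3028.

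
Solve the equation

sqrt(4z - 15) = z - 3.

z = 4 or z = 6

Square both sides: 4z - 15 = (z - 3)^2.
Expand and rearrange: z^2 - 10z + 24 = 0.
Solving gives z = 6 or z = 4.
Check each candidate in the original equation:
  z = 6: sqrt(9) = 3, while z - 3 = 3 — valid.
  z = 4: sqrt(1) = 1, while z - 3 = 1 — valid.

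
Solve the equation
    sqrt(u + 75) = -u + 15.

u = 6

Square both sides: u + 75 = (-u + 15)^2.
Expand and rearrange: u^2 - 31u + 150 = 0.
Solving gives u = 25 or u = 6.
Check each candidate in the original equation:
  u = 25: sqrt(100) = 10, while -u + 15 = -10 — extraneous.
  u = 6: sqrt(81) = 9, while -u + 15 = 9 — valid.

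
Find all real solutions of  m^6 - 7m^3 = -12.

Let u = m^3. The equation becomes u^2 - 7u + 12 = 0.
Factor: (u - 4)(u - 3) = 0, so u = 4 or u = 3.
m^3 = 4 gives m = (4)^(1/3) ~= 1.5874.
m^3 = 3 gives m = (3)^(1/3) ~= 1.4422.

m = 1.4422 or m = 1.5874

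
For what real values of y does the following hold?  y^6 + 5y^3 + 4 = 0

Let u = y^3. The equation becomes u^2 + 5u + 4 = 0.
Factor: (u + 1)(u + 4) = 0, so u = -1 or u = -4.
y^3 = -1 gives y = -1.
y^3 = -4 gives y = -(4)^(1/3) ~= -1.5874.

y = -1.5874 or y = -1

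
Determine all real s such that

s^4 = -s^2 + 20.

s = -2 or s = 2

Let u = s^2. The equation becomes u^2 + u - 20 = 0.
Factor: (u + 5)(u - 4) = 0, so u = -5 or u = 4.
s^2 = -5 < 0 has no real solution.
s^2 = 4 gives s = +/-2.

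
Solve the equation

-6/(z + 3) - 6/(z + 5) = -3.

z = -4.2361 or z = 0.2361

Multiply both sides by (z + 3)(z + 5):
-6(z + 5) - 6(z + 3) = -3(z + 3)(z + 5).
Expand and collect terms: -3z² - 12z + 3 = 0.
By the quadratic formula, z = (12 ± √180) / -6, so z ≈ -4.2361 or z ≈ 0.2361.
Neither value makes a denominator zero (z ≠ -3, z ≠ -5), so both are valid.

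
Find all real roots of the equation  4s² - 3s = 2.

Rearrange to standard form: 4s² - 3s - 2 = 0.
Discriminant: (-3)² − 4·4·(-2) = 41.
Quadratic formula: s = (3 ± √41) / 8.
So s = 3/8 + √(41)/8 ≈ 1.1754 or s = 3/8 - √(41)/8 ≈ -0.4254.

s = -0.4254 or s = 1.1754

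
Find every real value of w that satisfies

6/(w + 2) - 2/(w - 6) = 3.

Multiply both sides by (w + 2)(w - 6):
6(w - 6) - 2(w + 2) = 3(w + 2)(w - 6).
Expand and collect terms: 3w² - 16w + 4 = 0.
By the quadratic formula, w = (16 ± √208) / 6, so w ≈ 5.0704 or w ≈ 0.263.
Neither value makes a denominator zero (w ≠ -2, w ≠ 6), so both are valid.

w = 0.263 or w = 5.0704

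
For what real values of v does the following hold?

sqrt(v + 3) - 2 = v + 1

v = -3 or v = -2

Isolate the radical: sqrt(v + 3) = v + 3.
Square both sides: v + 3 = (v + 3)^2.
Expand and rearrange: v^2 + 5v + 6 = 0.
Solving gives v = -2 or v = -3.
Check each candidate in the original equation:
  v = -2: sqrt(1) = 1, while v + 3 = 1 — valid.
  v = -3: sqrt(0) = 0, while v + 3 = 0 — valid.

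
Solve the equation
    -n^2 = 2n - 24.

n = -6 or n = 4

Bring every term to one side: -n^2 - 2n + 24 = 0.
Factor: -1(n - 4)(n + 6) = 0.
So n = 4 or n = -6.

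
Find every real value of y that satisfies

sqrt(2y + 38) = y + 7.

y = -1

Square both sides: 2y + 38 = (y + 7)^2.
Expand and rearrange: y^2 + 12y + 11 = 0.
Solving gives y = -1 or y = -11.
Check each candidate in the original equation:
  y = -1: sqrt(36) = 6, while y + 7 = 6 — valid.
  y = -11: sqrt(16) = 4, while y + 7 = -4 — extraneous.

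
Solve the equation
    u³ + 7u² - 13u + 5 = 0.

u = -8.5826 or u = 0.5826 or u = 1

Possible rational roots are divisors of 5. Testing u = 1 gives 0, so (u - 1) is a factor.
Divide: u³ + 7u² - 13u + 5 = (u - 1)(u² + 8u - 5).
Apply the quadratic formula to u² + 8u - 5 = 0: u = (-8 ± √84)/2, i.e. u ≈ 0.5826 or u ≈ -8.5826.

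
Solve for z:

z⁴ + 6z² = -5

No real solutions.

Let u = z². The equation becomes u² + 6u + 5 = 0.
Factor: (u + 5)(u + 1) = 0, so u = -5 or u = -1.
z² = -5 < 0 has no real solution.
z² = -1 < 0 has no real solution.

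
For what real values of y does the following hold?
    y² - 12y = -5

y = 0.4322 or y = 11.5678

Rearrange to standard form: y² - 12y + 5 = 0.
Discriminant: (-12)² − 4·1·5 = 124.
Quadratic formula: y = (12 ± √124) / 2.
So y = √(31) + 6 ≈ 11.5678 or y = 6 - √(31) ≈ 0.4322.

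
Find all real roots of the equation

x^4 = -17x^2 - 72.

Let u = x^2. The equation becomes u^2 + 17u + 72 = 0.
Factor: (u + 8)(u + 9) = 0, so u = -8 or u = -9.
x^2 = -8 < 0 has no real solution.
x^2 = -9 < 0 has no real solution.

No real solutions.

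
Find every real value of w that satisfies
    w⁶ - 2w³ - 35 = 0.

Let u = w³. The equation becomes u² - 2u - 35 = 0.
Factor: (u - 7)(u + 5) = 0, so u = 7 or u = -5.
w³ = 7 gives w = ∛(7) ≈ 1.9129.
w³ = -5 gives w = -∛(5) ≈ -1.71.

w = -1.71 or w = 1.9129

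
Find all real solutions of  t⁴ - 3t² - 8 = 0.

t = -2.1683 or t = 2.1683

Let u = t². The equation becomes u² - 3u - 8 = 0.
By the quadratic formula, u = 3/2 + √(41)/2 or u = 3/2 - √(41)/2.
t² = 3/2 + √(41)/2 gives t = ±√(3/2 + √(41)/2) ≈ ±2.1683.
t² = 3/2 - √(41)/2 < 0 has no real solution.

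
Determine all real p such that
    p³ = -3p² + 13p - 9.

Rearrange: p³ + 3p² - 13p + 9 = 0.
Possible rational roots are divisors of 9. Testing p = 1 gives 0, so (p - 1) is a factor.
Divide: p³ + 3p² - 13p + 9 = (p - 1)(p² + 4p - 9).
Apply the quadratic formula to p² + 4p - 9 = 0: p = (-4 ± √52)/2, i.e. p ≈ 1.6056 or p ≈ -5.6056.

p = -5.6056 or p = 1 or p = 1.6056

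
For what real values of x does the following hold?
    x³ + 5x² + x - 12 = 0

Possible rational roots are divisors of -12. Testing x = -4 gives 0, so (x + 4) is a factor.
Divide: x³ + 5x² + x - 12 = (x + 4)(x² + x - 3).
Apply the quadratic formula to x² + x - 3 = 0: x = (-1 ± √13)/2, i.e. x ≈ 1.3028 or x ≈ -2.3028.

x = -4 or x = -2.3028 or x = 1.3028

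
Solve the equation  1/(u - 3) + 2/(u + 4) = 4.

Multiply both sides by (u - 3)(u + 4):
(u + 4) + 2(u - 3) = 4(u - 3)(u + 4).
Expand and collect terms: 4u^2 + u - 46 = 0.
By the quadratic formula, u = (-1 +/- sqrt(737)) / 8, so u ~= 3.2685 or u ~= -3.5185.
Neither value makes a denominator zero (u != 3, u != -4), so both are valid.

u = -3.5185 or u = 3.2685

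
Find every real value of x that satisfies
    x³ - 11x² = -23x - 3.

Rearrange: x³ - 11x² + 23x + 3 = 0.
Possible rational roots are divisors of 3. Testing x = 3 gives 0, so (x - 3) is a factor.
Divide: x³ - 11x² + 23x + 3 = (x - 3)(x² - 8x - 1).
Apply the quadratic formula to x² - 8x - 1 = 0: x = (8 ± √68)/2, i.e. x ≈ 8.1231 or x ≈ -0.1231.

x = -0.1231 or x = 3 or x = 8.1231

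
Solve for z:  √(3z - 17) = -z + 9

Square both sides: 3z - 17 = (-z + 9)².
Expand and rearrange: z² - 21z + 98 = 0.
Solving gives z = 14 or z = 7.
Check each candidate in the original equation:
  z = 14: √(25) = 5, while -z + 9 = -5 — extraneous.
  z = 7: √(4) = 2, while -z + 9 = 2 — valid.

z = 7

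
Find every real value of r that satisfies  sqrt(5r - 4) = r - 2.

Square both sides: 5r - 4 = (r - 2)^2.
Expand and rearrange: r^2 - 9r + 8 = 0.
Solving gives r = 8 or r = 1.
Check each candidate in the original equation:
  r = 8: sqrt(36) = 6, while r - 2 = 6 — valid.
  r = 1: sqrt(1) = 1, while r - 2 = -1 — extraneous.

r = 8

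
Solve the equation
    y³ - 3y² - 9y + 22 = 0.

y = -2.8541 or y = 2 or y = 3.8541

Possible rational roots are divisors of 22. Testing y = 2 gives 0, so (y - 2) is a factor.
Divide: y³ - 3y² - 9y + 22 = (y - 2)(y² - y - 11).
Apply the quadratic formula to y² - y - 11 = 0: y = (1 ± √45)/2, i.e. y ≈ 3.8541 or y ≈ -2.8541.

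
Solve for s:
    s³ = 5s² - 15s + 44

s = 4

Rearrange: s³ - 5s² + 15s - 44 = 0.
Possible rational roots are divisors of -44. Testing s = 4 gives 0, so (s - 4) is a factor.
Divide: s³ - 5s² + 15s - 44 = (s - 4)(s² - s + 11).
The quadratic s² - s + 11 has discriminant -43 < 0, so no further real roots.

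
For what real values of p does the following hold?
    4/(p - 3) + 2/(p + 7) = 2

Multiply both sides by (p - 3)(p + 7):
4(p + 7) + 2(p - 3) = 2(p - 3)(p + 7).
Expand and collect terms: 2p² + 2p - 64 = 0.
By the quadratic formula, p = (-2 ± √516) / 4, so p ≈ 5.1789 or p ≈ -6.1789.
Neither value makes a denominator zero (p ≠ 3, p ≠ -7), so both are valid.

p = -6.1789 or p = 5.1789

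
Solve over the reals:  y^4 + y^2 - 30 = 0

y = -2.2361 or y = 2.2361

Let u = y^2. The equation becomes u^2 + u - 30 = 0.
Factor: (u - 5)(u + 6) = 0, so u = 5 or u = -6.
y^2 = 5 gives y = +/-sqrt(5) ~= +/-2.2361.
y^2 = -6 < 0 has no real solution.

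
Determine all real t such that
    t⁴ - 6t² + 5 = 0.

t = -2.2361 or t = -1 or t = 1 or t = 2.2361

Let u = t². The equation becomes u² - 6u + 5 = 0.
Factor: (u - 5)(u - 1) = 0, so u = 5 or u = 1.
t² = 5 gives t = ±√(5) ≈ ±2.2361.
t² = 1 gives t = ±1.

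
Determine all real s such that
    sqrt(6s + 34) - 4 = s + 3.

s = -5 or s = -3

Isolate the radical: sqrt(6s + 34) = s + 7.
Square both sides: 6s + 34 = (s + 7)^2.
Expand and rearrange: s^2 + 8s + 15 = 0.
Solving gives s = -3 or s = -5.
Check each candidate in the original equation:
  s = -3: sqrt(16) = 4, while s + 7 = 4 — valid.
  s = -5: sqrt(4) = 2, while s + 7 = 2 — valid.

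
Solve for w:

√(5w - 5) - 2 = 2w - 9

Isolate the radical: √(5w - 5) = 2w - 7.
Square both sides: 5w - 5 = (2w - 7)².
Expand and rearrange: 4w² - 33w + 54 = 0.
Solving gives w = 6 or w = 2.25.
Check each candidate in the original equation:
  w = 6: √(25) = 5, while 2w - 7 = 5 — valid.
  w = 2.25: √(6.25) = 2.5, while 2w - 7 = -2.5 — extraneous.

w = 6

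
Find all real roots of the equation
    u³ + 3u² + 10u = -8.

u = -1

Rearrange: u³ + 3u² + 10u + 8 = 0.
Possible rational roots are divisors of 8. Testing u = -1 gives 0, so (u + 1) is a factor.
Divide: u³ + 3u² + 10u + 8 = (u + 1)(u² + 2u + 8).
The quadratic u² + 2u + 8 has discriminant -28 < 0, so no further real roots.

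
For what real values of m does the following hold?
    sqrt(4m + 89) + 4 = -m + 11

Isolate the radical: sqrt(4m + 89) = -m + 7.
Square both sides: 4m + 89 = (-m + 7)^2.
Expand and rearrange: m^2 - 18m - 40 = 0.
Solving gives m = 20 or m = -2.
Check each candidate in the original equation:
  m = 20: sqrt(169) = 13, while -m + 7 = -13 — extraneous.
  m = -2: sqrt(81) = 9, while -m + 7 = 9 — valid.

m = -2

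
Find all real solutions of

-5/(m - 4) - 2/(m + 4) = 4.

Multiply both sides by (m - 4)(m + 4):
-5(m + 4) - 2(m - 4) = 4(m - 4)(m + 4).
Expand and collect terms: 4m² + 7m - 52 = 0.
By the quadratic formula, m = (-7 ± √881) / 8, so m ≈ 2.8352 or m ≈ -4.5852.
Neither value makes a denominator zero (m ≠ 4, m ≠ -4), so both are valid.

m = -4.5852 or m = 2.8352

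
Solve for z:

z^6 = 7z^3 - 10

z = 1.2599 or z = 1.71

Let u = z^3. The equation becomes u^2 - 7u + 10 = 0.
Factor: (u - 5)(u - 2) = 0, so u = 5 or u = 2.
z^3 = 5 gives z = (5)^(1/3) ~= 1.71.
z^3 = 2 gives z = (2)^(1/3) ~= 1.2599.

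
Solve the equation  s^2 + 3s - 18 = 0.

Factor: (s + 6)(s - 3) = 0.
So s = -6 or s = 3.

s = -6 or s = 3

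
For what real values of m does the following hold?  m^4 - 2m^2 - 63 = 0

m = -3 or m = 3

Let u = m^2. The equation becomes u^2 - 2u - 63 = 0.
Factor: (u + 7)(u - 9) = 0, so u = -7 or u = 9.
m^2 = -7 < 0 has no real solution.
m^2 = 9 gives m = +/-3.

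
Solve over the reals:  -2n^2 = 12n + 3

Rearrange to standard form: -2n^2 - 12n - 3 = 0.
Discriminant: (-12)^2 - 4*(-2)*(-3) = 120.
Quadratic formula: n = (12 +/- sqrt(120)) / (-4).
So n = -3 - sqrt(30)/2 ~= -5.7386 or n = -3 + sqrt(30)/2 ~= -0.2614.

n = -5.7386 or n = -0.2614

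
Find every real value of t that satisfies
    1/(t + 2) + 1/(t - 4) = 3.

Multiply both sides by (t + 2)(t - 4):
(t - 4) + (t + 2) = 3(t + 2)(t - 4).
Expand and collect terms: 3t^2 - 8t - 22 = 0.
By the quadratic formula, t = (8 +/- sqrt(328)) / 6, so t ~= 4.3518 or t ~= -1.6851.
Neither value makes a denominator zero (t != -2, t != 4), so both are valid.

t = -1.6851 or t = 4.3518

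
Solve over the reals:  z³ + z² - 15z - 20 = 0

z = -3.618 or z = -1.382 or z = 4

Possible rational roots are divisors of -20. Testing z = 4 gives 0, so (z - 4) is a factor.
Divide: z³ + z² - 15z - 20 = (z - 4)(z² + 5z + 5).
Apply the quadratic formula to z² + 5z + 5 = 0: z = (-5 ± √5)/2, i.e. z ≈ -1.382 or z ≈ -3.618.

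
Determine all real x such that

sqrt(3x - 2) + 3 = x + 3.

Isolate the radical: sqrt(3x - 2) = x.
Square both sides: 3x - 2 = (x)^2.
Expand and rearrange: x^2 - 3x + 2 = 0.
Solving gives x = 2 or x = 1.
Check each candidate in the original equation:
  x = 2: sqrt(4) = 2, while x = 2 — valid.
  x = 1: sqrt(1) = 1, while x = 1 — valid.

x = 1 or x = 2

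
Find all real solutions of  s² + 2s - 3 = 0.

s = -3 or s = 1

Factor: (s + 3)(s - 1) = 0.
So s = -3 or s = 1.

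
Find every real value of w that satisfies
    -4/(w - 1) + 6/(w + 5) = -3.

w = -6.705 or w = 2.0383

Multiply both sides by (w - 1)(w + 5):
-4(w + 5) + 6(w - 1) = -3(w - 1)(w + 5).
Expand and collect terms: -3w^2 - 14w + 41 = 0.
By the quadratic formula, w = (14 +/- sqrt(688)) / -6, so w ~= -6.705 or w ~= 2.0383.
Neither value makes a denominator zero (w != 1, w != -5), so both are valid.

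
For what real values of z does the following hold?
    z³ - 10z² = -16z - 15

z = -0.6533 or z = 3 or z = 7.6533

Rearrange: z³ - 10z² + 16z + 15 = 0.
Possible rational roots are divisors of 15. Testing z = 3 gives 0, so (z - 3) is a factor.
Divide: z³ - 10z² + 16z + 15 = (z - 3)(z² - 7z - 5).
Apply the quadratic formula to z² - 7z - 5 = 0: z = (7 ± √69)/2, i.e. z ≈ 7.6533 or z ≈ -0.6533.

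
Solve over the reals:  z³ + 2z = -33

z = -3

Rearrange: z³ + 2z + 33 = 0.
Possible rational roots are divisors of 33. Testing z = -3 gives 0, so (z + 3) is a factor.
Divide: z³ + 2z + 33 = (z + 3)(z² - 3z + 11).
The quadratic z² - 3z + 11 has discriminant -35 < 0, so no further real roots.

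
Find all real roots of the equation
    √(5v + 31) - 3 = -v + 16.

v = 10

Isolate the radical: √(5v + 31) = -v + 19.
Square both sides: 5v + 31 = (-v + 19)².
Expand and rearrange: v² - 43v + 330 = 0.
Solving gives v = 33 or v = 10.
Check each candidate in the original equation:
  v = 33: √(196) = 14, while -v + 19 = -14 — extraneous.
  v = 10: √(81) = 9, while -v + 19 = 9 — valid.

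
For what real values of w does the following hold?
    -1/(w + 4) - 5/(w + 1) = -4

w = -3.8267 or w = 0.3267

Multiply both sides by (w + 4)(w + 1):
-(w + 1) - 5(w + 4) = -4(w + 4)(w + 1).
Expand and collect terms: -4w² - 14w + 5 = 0.
By the quadratic formula, w = (14 ± √276) / -8, so w ≈ -3.8267 or w ≈ 0.3267.
Neither value makes a denominator zero (w ≠ -4, w ≠ -1), so both are valid.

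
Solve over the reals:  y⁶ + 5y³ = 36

y = -2.0801 or y = 1.5874

Let u = y³. The equation becomes u² + 5u - 36 = 0.
Factor: (u - 4)(u + 9) = 0, so u = 4 or u = -9.
y³ = 4 gives y = ∛(4) ≈ 1.5874.
y³ = -9 gives y = -∛(9) ≈ -2.0801.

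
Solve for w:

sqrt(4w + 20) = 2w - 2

w = 4

Square both sides: 4w + 20 = (2w - 2)^2.
Expand and rearrange: 4w^2 - 12w - 16 = 0.
Solving gives w = 4 or w = -1.
Check each candidate in the original equation:
  w = 4: sqrt(36) = 6, while 2w - 2 = 6 — valid.
  w = -1: sqrt(16) = 4, while 2w - 2 = -4 — extraneous.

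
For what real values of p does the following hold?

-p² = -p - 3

p = -1.3028 or p = 2.3028

Rearrange to standard form: -p² + p + 3 = 0.
Discriminant: (1)² − 4·(-1)·3 = 13.
Quadratic formula: p = (-1 ± √13) / (-2).
So p = 1/2 - √(13)/2 ≈ -1.3028 or p = 1/2 + √(13)/2 ≈ 2.3028.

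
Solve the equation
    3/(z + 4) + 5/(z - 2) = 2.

z = -3 or z = 5

Multiply both sides by (z + 4)(z - 2):
3(z - 2) + 5(z + 4) = 2(z + 4)(z - 2).
Expand and collect terms: 2z^2 - 4z - 30 = 0.
Factor or apply the quadratic formula: z = 5 or z = -3.
Neither value makes a denominator zero (z != -4, z != 2), so both are valid.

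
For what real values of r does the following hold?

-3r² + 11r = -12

r = -0.8798 or r = 4.5465

Rearrange to standard form: -3r² + 11r + 12 = 0.
Discriminant: (11)² − 4·(-3)·12 = 265.
Quadratic formula: r = (-11 ± √265) / (-6).
So r = 11/6 - √(265)/6 ≈ -0.8798 or r = 11/6 + √(265)/6 ≈ 4.5465.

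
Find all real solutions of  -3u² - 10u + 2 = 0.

Discriminant: (-10)² − 4·(-3)·2 = 124.
Quadratic formula: u = (10 ± √124) / (-6).
So u = -√(31)/3 - 5/3 ≈ -3.5226 or u = -5/3 + √(31)/3 ≈ 0.1893.

u = -3.5226 or u = 0.1893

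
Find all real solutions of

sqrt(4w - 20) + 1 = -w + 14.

w = 9

Isolate the radical: sqrt(4w - 20) = -w + 13.
Square both sides: 4w - 20 = (-w + 13)^2.
Expand and rearrange: w^2 - 30w + 189 = 0.
Solving gives w = 21 or w = 9.
Check each candidate in the original equation:
  w = 21: sqrt(64) = 8, while -w + 13 = -8 — extraneous.
  w = 9: sqrt(16) = 4, while -w + 13 = 4 — valid.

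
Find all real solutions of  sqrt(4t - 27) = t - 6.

t = 7 or t = 9

Square both sides: 4t - 27 = (t - 6)^2.
Expand and rearrange: t^2 - 16t + 63 = 0.
Solving gives t = 9 or t = 7.
Check each candidate in the original equation:
  t = 9: sqrt(9) = 3, while t - 6 = 3 — valid.
  t = 7: sqrt(1) = 1, while t - 6 = 1 — valid.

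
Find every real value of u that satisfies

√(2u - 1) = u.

Square both sides: 2u - 1 = (u)².
Expand and rearrange: u² - 2u + 1 = 0.
This gives the repeated root u = 1.
Check in the original equation:
  u = 1: √(1) = 1, while u = 1 — valid.

u = 1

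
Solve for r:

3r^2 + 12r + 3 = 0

r = -3.7321 or r = -0.2679

Discriminant: (12)^2 - 4*3*3 = 108.
Quadratic formula: r = (-12 +/- sqrt(108)) / 6.
So r = -2 + sqrt(3) ~= -0.2679 or r = -2 - sqrt(3) ~= -3.7321.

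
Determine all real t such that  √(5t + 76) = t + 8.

t = 1

Square both sides: 5t + 76 = (t + 8)².
Expand and rearrange: t² + 11t - 12 = 0.
Solving gives t = 1 or t = -12.
Check each candidate in the original equation:
  t = 1: √(81) = 9, while t + 8 = 9 — valid.
  t = -12: √(16) = 4, while t + 8 = -4 — extraneous.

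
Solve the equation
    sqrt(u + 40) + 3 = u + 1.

Isolate the radical: sqrt(u + 40) = u - 2.
Square both sides: u + 40 = (u - 2)^2.
Expand and rearrange: u^2 - 5u - 36 = 0.
Solving gives u = 9 or u = -4.
Check each candidate in the original equation:
  u = 9: sqrt(49) = 7, while u - 2 = 7 — valid.
  u = -4: sqrt(36) = 6, while u - 2 = -6 — extraneous.

u = 9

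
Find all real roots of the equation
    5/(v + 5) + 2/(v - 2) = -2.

v = -7.7846 or v = 1.2846

Multiply both sides by (v + 5)(v - 2):
5(v - 2) + 2(v + 5) = -2(v + 5)(v - 2).
Expand and collect terms: -2v² - 13v + 20 = 0.
By the quadratic formula, v = (13 ± √329) / -4, so v ≈ -7.7846 or v ≈ 1.2846.
Neither value makes a denominator zero (v ≠ -5, v ≠ 2), so both are valid.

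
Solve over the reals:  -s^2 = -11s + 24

Bring every term to one side: -s^2 + 11s - 24 = 0.
Factor: -1(s - 8)(s - 3) = 0.
So s = 8 or s = 3.

s = 3 or s = 8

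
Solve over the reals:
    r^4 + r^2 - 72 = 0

Let u = r^2. The equation becomes u^2 + u - 72 = 0.
Factor: (u - 8)(u + 9) = 0, so u = 8 or u = -9.
r^2 = 8 gives r = +/-2*sqrt(2) ~= +/-2.8284.
r^2 = -9 < 0 has no real solution.

r = -2.8284 or r = 2.8284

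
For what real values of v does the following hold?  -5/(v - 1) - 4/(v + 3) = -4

Multiply both sides by (v - 1)(v + 3):
-5(v + 3) - 4(v - 1) = -4(v - 1)(v + 3).
Expand and collect terms: -4v^2 + v + 23 = 0.
By the quadratic formula, v = (-1 +/- sqrt(369)) / -8, so v ~= -2.2762 or v ~= 2.5262.
Neither value makes a denominator zero (v != 1, v != -3), so both are valid.

v = -2.2762 or v = 2.5262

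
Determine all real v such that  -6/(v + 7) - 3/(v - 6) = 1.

v = -14.0554 or v = 4.0554

Multiply both sides by (v + 7)(v - 6):
-6(v - 6) - 3(v + 7) = (v + 7)(v - 6).
Expand and collect terms: v^2 + 10v - 57 = 0.
By the quadratic formula, v = (-10 +/- sqrt(328)) / 2, so v ~= 4.0554 or v ~= -14.0554.
Neither value makes a denominator zero (v != -7, v != 6), so both are valid.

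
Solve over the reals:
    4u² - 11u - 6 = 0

u = -0.4664 or u = 3.2164

Discriminant: (-11)² − 4·4·(-6) = 217.
Quadratic formula: u = (11 ± √217) / 8.
So u = 11/8 + √(217)/8 ≈ 3.2164 or u = 11/8 - √(217)/8 ≈ -0.4664.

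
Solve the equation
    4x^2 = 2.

x = -0.7071 or x = 0.7071

Rearrange to standard form: 4x^2 - 2 = 0.
Discriminant: (0)^2 - 4*4*(-2) = 32.
Quadratic formula: x = (0 +/- sqrt(32)) / 8.
So x = sqrt(2)/2 ~= 0.7071 or x = -sqrt(2)/2 ~= -0.7071.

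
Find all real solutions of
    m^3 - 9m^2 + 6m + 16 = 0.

m = -1 or m = 2 or m = 8

Possible rational roots are divisors of 16. Testing m = 2 gives 0, so (m - 2) is a factor.
Divide: m^3 - 9m^2 + 6m + 16 = (m - 2)(m^2 - 7m - 8).
Factor the quadratic: m = 8 or m = -1.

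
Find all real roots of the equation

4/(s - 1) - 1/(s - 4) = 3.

Multiply both sides by (s - 1)(s - 4):
4(s - 4) - (s - 1) = 3(s - 1)(s - 4).
Expand and collect terms: 3s^2 - 18s + 27 = 0.
This has the repeated root s = 3.
Neither value makes a denominator zero (s != 1, s != 4), so both are valid.

s = 3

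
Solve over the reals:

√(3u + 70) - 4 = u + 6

u = -2

Isolate the radical: √(3u + 70) = u + 10.
Square both sides: 3u + 70 = (u + 10)².
Expand and rearrange: u² + 17u + 30 = 0.
Solving gives u = -2 or u = -15.
Check each candidate in the original equation:
  u = -2: √(64) = 8, while u + 10 = 8 — valid.
  u = -15: √(25) = 5, while u + 10 = -5 — extraneous.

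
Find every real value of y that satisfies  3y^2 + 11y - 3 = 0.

Discriminant: (11)^2 - 4*3*(-3) = 157.
Quadratic formula: y = (-11 +/- sqrt(157)) / 6.
So y = -11/6 + sqrt(157)/6 ~= 0.255 or y = -sqrt(157)/6 - 11/6 ~= -3.9217.

y = -3.9217 or y = 0.255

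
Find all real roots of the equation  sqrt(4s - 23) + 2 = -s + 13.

Isolate the radical: sqrt(4s - 23) = -s + 11.
Square both sides: 4s - 23 = (-s + 11)^2.
Expand and rearrange: s^2 - 26s + 144 = 0.
Solving gives s = 18 or s = 8.
Check each candidate in the original equation:
  s = 18: sqrt(49) = 7, while -s + 11 = -7 — extraneous.
  s = 8: sqrt(9) = 3, while -s + 11 = 3 — valid.

s = 8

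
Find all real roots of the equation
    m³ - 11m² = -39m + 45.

Rearrange: m³ - 11m² + 39m - 45 = 0.
Possible rational roots are divisors of -45. Testing m = 5 gives 0, so (m - 5) is a factor.
Divide: m³ - 11m² + 39m - 45 = (m - 5)(m² - 6m + 9).
The quadratic has the repeated root m = 3.

m = 3 or m = 5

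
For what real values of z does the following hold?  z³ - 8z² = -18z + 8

z = 0.5858 or z = 3.4142 or z = 4

Rearrange: z³ - 8z² + 18z - 8 = 0.
Possible rational roots are divisors of -8. Testing z = 4 gives 0, so (z - 4) is a factor.
Divide: z³ - 8z² + 18z - 8 = (z - 4)(z² - 4z + 2).
Apply the quadratic formula to z² - 4z + 2 = 0: z = (4 ± √8)/2, i.e. z ≈ 3.4142 or z ≈ 0.5858.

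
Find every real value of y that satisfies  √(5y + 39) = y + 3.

y = 5

Square both sides: 5y + 39 = (y + 3)².
Expand and rearrange: y² + y - 30 = 0.
Solving gives y = 5 or y = -6.
Check each candidate in the original equation:
  y = 5: √(64) = 8, while y + 3 = 8 — valid.
  y = -6: √(9) = 3, while y + 3 = -3 — extraneous.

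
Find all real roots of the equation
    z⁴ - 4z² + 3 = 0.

z = -1.7321 or z = -1 or z = 1 or z = 1.7321

Let u = z². The equation becomes u² - 4u + 3 = 0.
Factor: (u - 3)(u - 1) = 0, so u = 3 or u = 1.
z² = 3 gives z = ±√(3) ≈ ±1.7321.
z² = 1 gives z = ±1.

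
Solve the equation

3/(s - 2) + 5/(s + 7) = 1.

Multiply both sides by (s - 2)(s + 7):
3(s + 7) + 5(s - 2) = (s - 2)(s + 7).
Expand and collect terms: s^2 - 3s - 25 = 0.
By the quadratic formula, s = (3 +/- sqrt(109)) / 2, so s ~= 6.7202 or s ~= -3.7202.
Neither value makes a denominator zero (s != 2, s != -7), so both are valid.

s = -3.7202 or s = 6.7202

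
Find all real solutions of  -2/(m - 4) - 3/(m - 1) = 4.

m = 0.1384 or m = 3.6116

Multiply both sides by (m - 4)(m - 1):
-2(m - 1) - 3(m - 4) = 4(m - 4)(m - 1).
Expand and collect terms: 4m² - 15m + 2 = 0.
By the quadratic formula, m = (15 ± √193) / 8, so m ≈ 3.6116 or m ≈ 0.1384.
Neither value makes a denominator zero (m ≠ 4, m ≠ 1), so both are valid.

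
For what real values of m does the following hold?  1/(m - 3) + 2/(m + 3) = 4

Multiply both sides by (m - 3)(m + 3):
(m + 3) + 2(m - 3) = 4(m - 3)(m + 3).
Expand and collect terms: 4m^2 - 3m - 33 = 0.
By the quadratic formula, m = (3 +/- sqrt(537)) / 8, so m ~= 3.2717 or m ~= -2.5217.
Neither value makes a denominator zero (m != 3, m != -3), so both are valid.

m = -2.5217 or m = 3.2717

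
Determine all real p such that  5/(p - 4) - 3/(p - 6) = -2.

p = 2.2087 or p = 6.7913

Multiply both sides by (p - 4)(p - 6):
5(p - 6) - 3(p - 4) = -2(p - 4)(p - 6).
Expand and collect terms: -2p² + 18p - 30 = 0.
By the quadratic formula, p = (-18 ± √84) / -4, so p ≈ 2.2087 or p ≈ 6.7913.
Neither value makes a denominator zero (p ≠ 4, p ≠ 6), so both are valid.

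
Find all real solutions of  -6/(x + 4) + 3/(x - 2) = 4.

Multiply both sides by (x + 4)(x - 2):
-6(x - 2) + 3(x + 4) = 4(x + 4)(x - 2).
Expand and collect terms: 4x^2 + 11x - 56 = 0.
By the quadratic formula, x = (-11 +/- sqrt(1017)) / 8, so x ~= 2.6113 or x ~= -5.3613.
Neither value makes a denominator zero (x != -4, x != 2), so both are valid.

x = -5.3613 or x = 2.6113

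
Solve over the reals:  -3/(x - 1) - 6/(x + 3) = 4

x = -4.7261 or x = 0.4761

Multiply both sides by (x - 1)(x + 3):
-3(x + 3) - 6(x - 1) = 4(x - 1)(x + 3).
Expand and collect terms: 4x² + 17x - 9 = 0.
By the quadratic formula, x = (-17 ± √433) / 8, so x ≈ 0.4761 or x ≈ -4.7261.
Neither value makes a denominator zero (x ≠ 1, x ≠ -3), so both are valid.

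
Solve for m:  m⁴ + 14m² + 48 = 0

No real solutions.

Let u = m². The equation becomes u² + 14u + 48 = 0.
Factor: (u + 8)(u + 6) = 0, so u = -8 or u = -6.
m² = -8 < 0 has no real solution.
m² = -6 < 0 has no real solution.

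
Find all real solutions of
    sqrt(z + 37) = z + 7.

z = -1

Square both sides: z + 37 = (z + 7)^2.
Expand and rearrange: z^2 + 13z + 12 = 0.
Solving gives z = -1 or z = -12.
Check each candidate in the original equation:
  z = -1: sqrt(36) = 6, while z + 7 = 6 — valid.
  z = -12: sqrt(25) = 5, while z + 7 = -5 — extraneous.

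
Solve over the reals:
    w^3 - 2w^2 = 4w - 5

Rearrange: w^3 - 2w^2 - 4w + 5 = 0.
Possible rational roots are divisors of 5. Testing w = 1 gives 0, so (w - 1) is a factor.
Divide: w^3 - 2w^2 - 4w + 5 = (w - 1)(w^2 - w - 5).
Apply the quadratic formula to w^2 - w - 5 = 0: w = (1 +/- sqrt(21))/2, i.e. w ~= 2.7913 or w ~= -1.7913.

w = -1.7913 or w = 1 or w = 2.7913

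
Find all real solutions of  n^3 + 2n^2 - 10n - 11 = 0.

Possible rational roots are divisors of -11. Testing n = -1 gives 0, so (n + 1) is a factor.
Divide: n^3 + 2n^2 - 10n - 11 = (n + 1)(n^2 + n - 11).
Apply the quadratic formula to n^2 + n - 11 = 0: n = (-1 +/- sqrt(45))/2, i.e. n ~= 2.8541 or n ~= -3.8541.

n = -3.8541 or n = -1 or n = 2.8541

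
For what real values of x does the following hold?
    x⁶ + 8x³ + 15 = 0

Let u = x³. The equation becomes u² + 8u + 15 = 0.
Factor: (u + 3)(u + 5) = 0, so u = -3 or u = -5.
x³ = -3 gives x = -∛(3) ≈ -1.4422.
x³ = -5 gives x = -∛(5) ≈ -1.71.

x = -1.71 or x = -1.4422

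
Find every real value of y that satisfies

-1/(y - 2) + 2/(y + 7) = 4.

y = -6.4848 or y = 1.7348

Multiply both sides by (y - 2)(y + 7):
-(y + 7) + 2(y - 2) = 4(y - 2)(y + 7).
Expand and collect terms: 4y² + 19y - 45 = 0.
By the quadratic formula, y = (-19 ± √1081) / 8, so y ≈ 1.7348 or y ≈ -6.4848.
Neither value makes a denominator zero (y ≠ 2, y ≠ -7), so both are valid.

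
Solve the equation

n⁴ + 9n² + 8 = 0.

Let u = n². The equation becomes u² + 9u + 8 = 0.
Factor: (u + 8)(u + 1) = 0, so u = -8 or u = -1.
n² = -8 < 0 has no real solution.
n² = -1 < 0 has no real solution.

No real solutions.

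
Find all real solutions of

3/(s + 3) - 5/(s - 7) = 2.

Multiply both sides by (s + 3)(s - 7):
3(s - 7) - 5(s + 3) = 2(s + 3)(s - 7).
Expand and collect terms: 2s^2 - 6s - 6 = 0.
By the quadratic formula, s = (6 +/- sqrt(84)) / 4, so s ~= 3.7913 or s ~= -0.7913.
Neither value makes a denominator zero (s != -3, s != 7), so both are valid.

s = -0.7913 or s = 3.7913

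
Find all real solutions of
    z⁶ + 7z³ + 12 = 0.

z = -1.5874 or z = -1.4422

Let u = z³. The equation becomes u² + 7u + 12 = 0.
Factor: (u + 4)(u + 3) = 0, so u = -4 or u = -3.
z³ = -4 gives z = -∛(4) ≈ -1.5874.
z³ = -3 gives z = -∛(3) ≈ -1.4422.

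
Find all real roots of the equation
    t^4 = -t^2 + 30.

t = -2.2361 or t = 2.2361

Let u = t^2. The equation becomes u^2 + u - 30 = 0.
Factor: (u + 6)(u - 5) = 0, so u = -6 or u = 5.
t^2 = -6 < 0 has no real solution.
t^2 = 5 gives t = +/-sqrt(5) ~= +/-2.2361.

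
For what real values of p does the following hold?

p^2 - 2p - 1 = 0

Discriminant: (-2)^2 - 4*1*(-1) = 8.
Quadratic formula: p = (2 +/- sqrt(8)) / 2.
So p = 1 + sqrt(2) ~= 2.4142 or p = 1 - sqrt(2) ~= -0.4142.

p = -0.4142 or p = 2.4142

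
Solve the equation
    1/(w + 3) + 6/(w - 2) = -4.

Multiply both sides by (w + 3)(w - 2):
(w - 2) + 6(w + 3) = -4(w + 3)(w - 2).
Expand and collect terms: -4w² - 11w + 8 = 0.
By the quadratic formula, w = (11 ± √249) / -8, so w ≈ -3.3475 or w ≈ 0.5975.
Neither value makes a denominator zero (w ≠ -3, w ≠ 2), so both are valid.

w = -3.3475 or w = 0.5975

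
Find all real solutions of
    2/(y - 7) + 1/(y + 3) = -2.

Multiply both sides by (y - 7)(y + 3):
2(y + 3) + (y - 7) = -2(y - 7)(y + 3).
Expand and collect terms: -2y² + 5y + 43 = 0.
By the quadratic formula, y = (-5 ± √369) / -4, so y ≈ -3.5523 or y ≈ 6.0523.
Neither value makes a denominator zero (y ≠ 7, y ≠ -3), so both are valid.

y = -3.5523 or y = 6.0523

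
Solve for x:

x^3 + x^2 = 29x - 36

x = -6.4051 or x = 1.4051 or x = 4

Rearrange: x^3 + x^2 - 29x + 36 = 0.
Possible rational roots are divisors of 36. Testing x = 4 gives 0, so (x - 4) is a factor.
Divide: x^3 + x^2 - 29x + 36 = (x - 4)(x^2 + 5x - 9).
Apply the quadratic formula to x^2 + 5x - 9 = 0: x = (-5 +/- sqrt(61))/2, i.e. x ~= 1.4051 or x ~= -6.4051.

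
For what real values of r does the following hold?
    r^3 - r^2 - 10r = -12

r = -3.2361 or r = 1.2361 or r = 3

Rearrange: r^3 - r^2 - 10r + 12 = 0.
Possible rational roots are divisors of 12. Testing r = 3 gives 0, so (r - 3) is a factor.
Divide: r^3 - r^2 - 10r + 12 = (r - 3)(r^2 + 2r - 4).
Apply the quadratic formula to r^2 + 2r - 4 = 0: r = (-2 +/- sqrt(20))/2, i.e. r ~= 1.2361 or r ~= -3.2361.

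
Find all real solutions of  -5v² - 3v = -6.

v = -1.4358 or v = 0.8358

Rearrange to standard form: -5v² - 3v + 6 = 0.
Discriminant: (-3)² − 4·(-5)·6 = 129.
Quadratic formula: v = (3 ± √129) / (-10).
So v = -√(129)/10 - 3/10 ≈ -1.4358 or v = -3/10 + √(129)/10 ≈ 0.8358.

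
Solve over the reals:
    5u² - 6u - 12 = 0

Discriminant: (-6)² − 4·5·(-12) = 276.
Quadratic formula: u = (6 ± √276) / 10.
So u = 3/5 + √(69)/5 ≈ 2.2613 or u = 3/5 - √(69)/5 ≈ -1.0613.

u = -1.0613 or u = 2.2613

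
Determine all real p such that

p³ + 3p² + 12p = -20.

Rearrange: p³ + 3p² + 12p + 20 = 0.
Possible rational roots are divisors of 20. Testing p = -2 gives 0, so (p + 2) is a factor.
Divide: p³ + 3p² + 12p + 20 = (p + 2)(p² + p + 10).
The quadratic p² + p + 10 has discriminant -39 < 0, so no further real roots.

p = -2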